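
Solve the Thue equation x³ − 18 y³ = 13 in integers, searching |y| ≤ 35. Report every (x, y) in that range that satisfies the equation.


The equation is x³ - 18y³ = 13. For fixed y, x³ = 18·y³ + 13, so a solution requires the RHS to be a perfect cube.
Strategy: iterate y from -35 to 35, compute RHS = 18·y³ + 13, and check whether it is a (positive or negative) perfect cube.
Check small values of y:
  y = 0: RHS = 13 is not a perfect cube.
  y = 1: RHS = 31 is not a perfect cube.
  y = -1: RHS = -5 is not a perfect cube.
  y = 2: RHS = 157 is not a perfect cube.
  y = -2: RHS = -131 is not a perfect cube.
  y = 3: RHS = 499 is not a perfect cube.
  y = -3: RHS = -473 is not a perfect cube.
Continuing the search up to |y| = 35 finds no solutions either.
No (x, y) in the scanned range satisfies the equation.

No integer solutions with |y| ≤ 35.


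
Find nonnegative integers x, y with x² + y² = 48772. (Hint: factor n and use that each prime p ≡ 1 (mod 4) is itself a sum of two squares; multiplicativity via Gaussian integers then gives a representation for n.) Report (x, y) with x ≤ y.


Step 1: Factor n = 48772 = 2^2 · 89 · 137.
Step 2: Check the mod-4 condition on each prime factor: 2 = 2 (special); 89 ≡ 1 (mod 4), exponent 1; 137 ≡ 1 (mod 4), exponent 1.
All primes ≡ 3 (mod 4) appear to even exponent (or don't appear), so by the two-squares theorem n IS expressible as a sum of two squares.
Step 3: Build a representation. Group n = k² · m with k = 2 and m = 89 · 137 = 12193 (a product of primes ≡ 1 (mod 4)); a representation of m scales to one of n via (k·x)² + (k·y)² = k²(x² + y²). Each prime p ≡ 1 (mod 4) is itself a sum of two squares; find a² by testing p − a² for a perfect square:
  89: 89 − 1² = 88, 89 − 2² = 85, 89 − 3² = 80, 89 − 4² = 73, 89 − 5² = 64 = 8² ⇒ 89 = 5² + 8².
  137: 137 − 1² = 136, 137 − 2² = 133, 137 − 3² = 128, 137 − 4² = 121 = 11² ⇒ 137 = 4² + 11².
  Combine using the Brahmagupta–Fibonacci identity (a² + b²)(c² + d²) = (ac − bd)² + (ad + bc)² = (ac + bd)² + (ad − bc)²:
  89 · 137 = 12193: from (5² + 8²)(4² + 11²), take (5·4 − 8·11, 5·11 + 8·4) = (20 − 88, 55 + 32) = (-68, 87); dropping signs (only squares matter) gives (68, 87); check 68² + 87² = 4624 + 7569 = 12193 ✓.
  Scale by k = 2: (2·68, 2·87) = (136, 174).
Step 4: Order so x ≤ y and verify: 136² + 174² = 18496 + 30276 = 48772 = n. ✓

n = 48772 = 136² + 174² (one valid representation with x ≤ y).


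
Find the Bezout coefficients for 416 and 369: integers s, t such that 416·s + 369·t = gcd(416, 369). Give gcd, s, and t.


Euclidean algorithm on (416, 369) — divide until remainder is 0:
  416 = 1 · 369 + 47
  369 = 7 · 47 + 40
  47 = 1 · 40 + 7
  40 = 5 · 7 + 5
  7 = 1 · 5 + 2
  5 = 2 · 2 + 1
  2 = 2 · 1 + 0
gcd(416, 369) = 1.
Track Bezout coefficients alongside the remainders: start with r₀ = 416 = a·1 + b·0 (s = 1, t = 0) and r₁ = 369 = a·0 + b·1 (s = 0, t = 1); each new remainder r_{k+1} = r_{k-1} − q_k·r_k inherits s_{k+1} = s_{k-1} − q_k·s_k, t_{k+1} = t_{k-1} − q_k·t_k, so r_k = a·s_k + b·t_k at every step:
  q = 1: r = 47, s = 1 − 1·0 = 1, t = 0 − 1·1 = -1  (check: 416·1 + 369·(-1) = 47)
  q = 7: r = 40, s = 0 − 7·1 = -7, t = 1 − 7·(-1) = 8  (check: 416·(-7) + 369·8 = 40)
  q = 1: r = 7, s = 1 − 1·(-7) = 8, t = -1 − 1·8 = -9  (check: 416·8 + 369·(-9) = 7)
  q = 5: r = 5, s = -7 − 5·8 = -47, t = 8 − 5·(-9) = 53  (check: 416·(-47) + 369·53 = 5)
  q = 1: r = 2, s = 8 − 1·(-47) = 55, t = -9 − 1·53 = -62  (check: 416·55 + 369·(-62) = 2)
  q = 2: r = 1, s = -47 − 2·55 = -157, t = 53 − 2·(-62) = 177  (check: 416·(-157) + 369·177 = 1)
The row with r = 1 (the gcd) gives the Bezout coefficients s = -157, t = 177.
Result: 416 · (-157) + 369 · (177) = 1.

gcd(416, 369) = 1; s = -157, t = 177 (check: 416·(-157) + 369·177 = 1).


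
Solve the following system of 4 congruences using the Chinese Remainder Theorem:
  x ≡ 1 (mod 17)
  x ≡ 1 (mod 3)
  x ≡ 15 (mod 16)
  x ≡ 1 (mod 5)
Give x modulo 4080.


Product of moduli M = 17 · 3 · 16 · 5 = 4080.
Merge one congruence at a time:
  Start: x ≡ 1 (mod 17).
  Combine with x ≡ 1 (mod 3); new modulus lcm = 51.
    Write x = 1 + 17·t and substitute into x ≡ 1 (mod 3): 17·t ≡ 1 − 1 = 0 (mod 3).
    Reduce coefficients mod 3: 2·t ≡ 0 (mod 3).
    The inverse of 2 mod 3 is 2 (since 2·2 = 4 = 1·3 + 1), so t ≡ 2·0 = 0 ≡ 0 (mod 3).
    Then x = 1 + 17·0 = 1, valid modulo lcm(17, 3) = 51: x ≡ 1 (mod 51).
  Combine with x ≡ 15 (mod 16); new modulus lcm = 816.
    Write x = 1 + 51·t and substitute into x ≡ 15 (mod 16): 51·t ≡ 15 − 1 = 14 (mod 16).
    Reduce coefficients mod 16: 3·t ≡ 14 (mod 16).
    The inverse of 3 mod 16 is 11 (since 3·11 = 33 = 2·16 + 1), so t ≡ 11·14 = 154 ≡ 10 (mod 16).
    Then x = 1 + 51·10 = 511, valid modulo lcm(51, 16) = 816: x ≡ 511 (mod 816).
  Combine with x ≡ 1 (mod 5); new modulus lcm = 4080.
    Write x = 511 + 816·t and substitute into x ≡ 1 (mod 5): 816·t ≡ 1 − 511 = -510 (mod 5).
    Reduce coefficients mod 5: 1·t ≡ 0 (mod 5).
    So t ≡ 0 (mod 5).
    Then x = 511 + 816·0 = 511, valid modulo lcm(816, 5) = 4080: x ≡ 511 (mod 4080).
Verify against each original: 511 mod 17 = 1, 511 mod 3 = 1, 511 mod 16 = 15, 511 mod 5 = 1.

x ≡ 511 (mod 4080).


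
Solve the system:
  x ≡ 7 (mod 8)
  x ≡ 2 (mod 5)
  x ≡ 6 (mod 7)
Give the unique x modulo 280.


Moduli 8, 5, 7 are pairwise coprime; by CRT there is a unique solution modulo M = 8 · 5 · 7 = 280.
Solve pairwise, accumulating the modulus:
  Start with x ≡ 7 (mod 8).
  Combine with x ≡ 2 (mod 5): since gcd(8, 5) = 1, we get a unique residue mod 40.
    Write x = 7 + 8·t and substitute into x ≡ 2 (mod 5): 8·t ≡ 2 − 7 = -5 (mod 5).
    Reduce coefficients mod 5: 3·t ≡ 0 (mod 5).
    The inverse of 3 mod 5 is 2 (since 3·2 = 6 = 1·5 + 1), so t ≡ 2·0 = 0 ≡ 0 (mod 5).
    Then x = 7 + 8·0 = 7, valid modulo lcm(8, 5) = 40: x ≡ 7 (mod 40).
  Combine with x ≡ 6 (mod 7): since gcd(40, 7) = 1, we get a unique residue mod 280.
    Write x = 7 + 40·t and substitute into x ≡ 6 (mod 7): 40·t ≡ 6 − 7 = -1 (mod 7).
    Reduce coefficients mod 7: 5·t ≡ 6 (mod 7).
    The inverse of 5 mod 7 is 3 (since 5·3 = 15 = 2·7 + 1), so t ≡ 3·6 = 18 ≡ 4 (mod 7).
    Then x = 7 + 40·4 = 167, valid modulo lcm(40, 7) = 280: x ≡ 167 (mod 280).
Verify: 167 mod 8 = 7 ✓, 167 mod 5 = 2 ✓, 167 mod 7 = 6 ✓.

x ≡ 167 (mod 280).


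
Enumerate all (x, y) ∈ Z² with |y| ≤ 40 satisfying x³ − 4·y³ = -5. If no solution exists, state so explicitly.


The equation is x³ - 4y³ = -5. For fixed y, x³ = 4·y³ − 5, so a solution requires the RHS to be a perfect cube.
Strategy: iterate y from -40 to 40, compute RHS = 4·y³ − 5, and check whether it is a (positive or negative) perfect cube.
Check small values of y:
  y = 0: RHS = -5 is not a perfect cube.
  y = 1: RHS = -1 = (-1)³ ⇒ x = -1 works.
  y = -1: RHS = -9 is not a perfect cube.
  y = 2: RHS = 27 = (3)³ ⇒ x = 3 works.
  y = -2: RHS = -37 is not a perfect cube.
  y = 3: RHS = 103 is not a perfect cube.
  y = -3: RHS = -113 is not a perfect cube.
Continuing the search up to |y| = 40 finds no further solutions beyond those listed.
Collected solutions: (-1, 1), (3, 2).

Solutions (with |y| ≤ 40): (-1, 1), (3, 2).


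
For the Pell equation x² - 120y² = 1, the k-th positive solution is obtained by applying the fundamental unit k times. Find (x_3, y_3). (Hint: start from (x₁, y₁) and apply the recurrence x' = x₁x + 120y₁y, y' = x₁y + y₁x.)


Step 1: Find the fundamental solution (x₁, y₁) of x² - 120y² = 1.
  Expand √120 as a continued fraction. a₀ = ⌊√120⌋ = 10; iterate m_{k+1} = d_k·a_k − m_k, d_{k+1} = (120 − m_{k+1}²)/d_k, a_{k+1} = ⌊(a₀ + m_{k+1})/d_{k+1}⌋ (starting m₀ = 0, d₀ = 1), with convergents p_k = a_k·p_{k-1} + p_{k-2}, q_k = a_k·q_{k-1} + q_{k-2} (p₋₁ = 1, q₋₁ = 0):
  k = 0: a₀ = 10; p₀/q₀ = 10/1; p₀² − 120·q₀² = 100 − 120 = -20.
  k = 1: m = 10, d = 20, a = ⌊(10 + 10)/20⌋ = 1; p/q = (1·10 + 1)/(1·1 + 0) = 11/1; p² − 120·q² = 121 − 120 = 1.
  The first convergent with p² − 120·q² = 1 gives the fundamental solution (x₁, y₁) = (11, 1).
Step 2: Apply the recurrence (x_{n+1}, y_{n+1}) = (x₁x_n + 120y₁y_n, x₁y_n + y₁x_n) repeatedly.
  From (x_1, y_1) = (11, 1): x_2 = 11·11 + 120·1·1 = 241; y_2 = 11·1 + 1·11 = 22.
  From (x_2, y_2) = (241, 22): x_3 = 11·241 + 120·1·22 = 5291; y_3 = 11·22 + 1·241 = 483.
Step 3: Verify x_3² - 120·y_3² = 27994681 - 27994680 = 1 (should be 1). ✓

(x_1, y_1) = (11, 1); (x_3, y_3) = (5291, 483).


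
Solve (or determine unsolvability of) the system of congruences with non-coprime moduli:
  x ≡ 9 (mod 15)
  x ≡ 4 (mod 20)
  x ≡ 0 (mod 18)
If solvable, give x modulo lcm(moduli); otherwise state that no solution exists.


Moduli 15, 20, 18 are not pairwise coprime, so CRT works modulo lcm(m_i) when all pairwise compatibility conditions hold.
Pairwise compatibility: gcd(m_i, m_j) must divide a_i - a_j for every pair.
Merge one congruence at a time:
  Start: x ≡ 9 (mod 15).
  Combine with x ≡ 4 (mod 20): gcd(15, 20) = 5; 4 - 9 = -5, which IS divisible by 5, so compatible.
    Write x = 9 + 15·t and substitute into x ≡ 4 (mod 20): 15·t ≡ 4 − 9 = -5 (mod 20).
    Divide the congruence (and modulus) by g = 5: 3·t ≡ -1 (mod 4).
    Reduce coefficients mod 4: 3·t ≡ 3 (mod 4).
    The inverse of 3 mod 4 is 3 (since 3·3 = 9 = 2·4 + 1), so t ≡ 3·3 = 9 ≡ 1 (mod 4).
    Then x = 9 + 15·1 = 24, valid modulo lcm(15, 20) = 60: x ≡ 24 (mod 60).
  Combine with x ≡ 0 (mod 18): gcd(60, 18) = 6; 0 - 24 = -24, which IS divisible by 6, so compatible.
    Write x = 24 + 60·t and substitute into x ≡ 0 (mod 18): 60·t ≡ 0 − 24 = -24 (mod 18).
    Divide the congruence (and modulus) by g = 6: 10·t ≡ -4 (mod 3).
    Reduce coefficients mod 3: 1·t ≡ 2 (mod 3).
    So t ≡ 2 (mod 3).
    Then x = 24 + 60·2 = 144, valid modulo lcm(60, 18) = 180: x ≡ 144 (mod 180).
Verify: 144 mod 15 = 9, 144 mod 20 = 4, 144 mod 18 = 0.

x ≡ 144 (mod 180).


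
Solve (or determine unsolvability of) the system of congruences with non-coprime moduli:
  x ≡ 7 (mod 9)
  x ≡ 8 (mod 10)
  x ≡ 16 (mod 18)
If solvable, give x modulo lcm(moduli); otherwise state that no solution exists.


Moduli 9, 10, 18 are not pairwise coprime, so CRT works modulo lcm(m_i) when all pairwise compatibility conditions hold.
Pairwise compatibility: gcd(m_i, m_j) must divide a_i - a_j for every pair.
Merge one congruence at a time:
  Start: x ≡ 7 (mod 9).
  Combine with x ≡ 8 (mod 10): gcd(9, 10) = 1; 8 - 7 = 1, which IS divisible by 1, so compatible.
    Write x = 7 + 9·t and substitute into x ≡ 8 (mod 10): 9·t ≡ 8 − 7 = 1 (mod 10).
    The inverse of 9 mod 10 is 9 (since 9·9 = 81 = 8·10 + 1), so t ≡ 9·1 = 9 ≡ 9 (mod 10).
    Then x = 7 + 9·9 = 88, valid modulo lcm(9, 10) = 90: x ≡ 88 (mod 90).
  Combine with x ≡ 16 (mod 18): gcd(90, 18) = 18; 16 - 88 = -72, which IS divisible by 18, so compatible.
    Write x = 88 + 90·t and substitute into x ≡ 16 (mod 18): 90·t ≡ 16 − 88 = -72 (mod 18).
    Divide the congruence (and modulus) by g = 18: 5·t ≡ -4 (mod 1).
    Modulo 1 every t works; take t = 0.
    Then x = 88 + 90·0 = 88, valid modulo lcm(90, 18) = 90: x ≡ 88 (mod 90).
Verify: 88 mod 9 = 7, 88 mod 10 = 8, 88 mod 18 = 16.

x ≡ 88 (mod 90).


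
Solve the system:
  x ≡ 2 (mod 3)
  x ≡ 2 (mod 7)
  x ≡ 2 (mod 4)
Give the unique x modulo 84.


Moduli 3, 7, 4 are pairwise coprime; by CRT there is a unique solution modulo M = 3 · 7 · 4 = 84.
Solve pairwise, accumulating the modulus:
  Start with x ≡ 2 (mod 3).
  Combine with x ≡ 2 (mod 7): since gcd(3, 7) = 1, we get a unique residue mod 21.
    Write x = 2 + 3·t and substitute into x ≡ 2 (mod 7): 3·t ≡ 2 − 2 = 0 (mod 7).
    The inverse of 3 mod 7 is 5 (since 3·5 = 15 = 2·7 + 1), so t ≡ 5·0 = 0 ≡ 0 (mod 7).
    Then x = 2 + 3·0 = 2, valid modulo lcm(3, 7) = 21: x ≡ 2 (mod 21).
  Combine with x ≡ 2 (mod 4): since gcd(21, 4) = 1, we get a unique residue mod 84.
    Write x = 2 + 21·t and substitute into x ≡ 2 (mod 4): 21·t ≡ 2 − 2 = 0 (mod 4).
    Reduce coefficients mod 4: 1·t ≡ 0 (mod 4).
    So t ≡ 0 (mod 4).
    Then x = 2 + 21·0 = 2, valid modulo lcm(21, 4) = 84: x ≡ 2 (mod 84).
Verify: 2 mod 3 = 2 ✓, 2 mod 7 = 2 ✓, 2 mod 4 = 2 ✓.

x ≡ 2 (mod 84).


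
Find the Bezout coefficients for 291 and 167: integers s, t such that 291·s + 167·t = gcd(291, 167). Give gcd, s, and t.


Euclidean algorithm on (291, 167) — divide until remainder is 0:
  291 = 1 · 167 + 124
  167 = 1 · 124 + 43
  124 = 2 · 43 + 38
  43 = 1 · 38 + 5
  38 = 7 · 5 + 3
  5 = 1 · 3 + 2
  3 = 1 · 2 + 1
  2 = 2 · 1 + 0
gcd(291, 167) = 1.
Track Bezout coefficients alongside the remainders: start with r₀ = 291 = a·1 + b·0 (s = 1, t = 0) and r₁ = 167 = a·0 + b·1 (s = 0, t = 1); each new remainder r_{k+1} = r_{k-1} − q_k·r_k inherits s_{k+1} = s_{k-1} − q_k·s_k, t_{k+1} = t_{k-1} − q_k·t_k, so r_k = a·s_k + b·t_k at every step:
  q = 1: r = 124, s = 1 − 1·0 = 1, t = 0 − 1·1 = -1  (check: 291·1 + 167·(-1) = 124)
  q = 1: r = 43, s = 0 − 1·1 = -1, t = 1 − 1·(-1) = 2  (check: 291·(-1) + 167·2 = 43)
  q = 2: r = 38, s = 1 − 2·(-1) = 3, t = -1 − 2·2 = -5  (check: 291·3 + 167·(-5) = 38)
  q = 1: r = 5, s = -1 − 1·3 = -4, t = 2 − 1·(-5) = 7  (check: 291·(-4) + 167·7 = 5)
  q = 7: r = 3, s = 3 − 7·(-4) = 31, t = -5 − 7·7 = -54  (check: 291·31 + 167·(-54) = 3)
  q = 1: r = 2, s = -4 − 1·31 = -35, t = 7 − 1·(-54) = 61  (check: 291·(-35) + 167·61 = 2)
  q = 1: r = 1, s = 31 − 1·(-35) = 66, t = -54 − 1·61 = -115  (check: 291·66 + 167·(-115) = 1)
The row with r = 1 (the gcd) gives the Bezout coefficients s = 66, t = -115.
Result: 291 · (66) + 167 · (-115) = 1.

gcd(291, 167) = 1; s = 66, t = -115 (check: 291·66 + 167·(-115) = 1).


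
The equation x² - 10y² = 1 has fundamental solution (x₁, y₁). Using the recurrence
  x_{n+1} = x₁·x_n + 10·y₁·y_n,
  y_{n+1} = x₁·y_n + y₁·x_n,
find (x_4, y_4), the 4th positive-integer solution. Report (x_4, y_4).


Step 1: Find the fundamental solution (x₁, y₁) of x² - 10y² = 1.
  Expand √10 as a continued fraction. a₀ = ⌊√10⌋ = 3; iterate m_{k+1} = d_k·a_k − m_k, d_{k+1} = (10 − m_{k+1}²)/d_k, a_{k+1} = ⌊(a₀ + m_{k+1})/d_{k+1}⌋ (starting m₀ = 0, d₀ = 1), with convergents p_k = a_k·p_{k-1} + p_{k-2}, q_k = a_k·q_{k-1} + q_{k-2} (p₋₁ = 1, q₋₁ = 0):
  k = 0: a₀ = 3; p₀/q₀ = 3/1; p₀² − 10·q₀² = 9 − 10 = -1.
  k = 1: m = 3, d = 1, a = ⌊(3 + 3)/1⌋ = 6; p/q = (6·3 + 1)/(6·1 + 0) = 19/6; p² − 10·q² = 361 − 360 = 1.
  The first convergent with p² − 10·q² = 1 gives the fundamental solution (x₁, y₁) = (19, 6).
Step 2: Apply the recurrence (x_{n+1}, y_{n+1}) = (x₁x_n + 10y₁y_n, x₁y_n + y₁x_n) repeatedly.
  From (x_1, y_1) = (19, 6): x_2 = 19·19 + 10·6·6 = 721; y_2 = 19·6 + 6·19 = 228.
  From (x_2, y_2) = (721, 228): x_3 = 19·721 + 10·6·228 = 27379; y_3 = 19·228 + 6·721 = 8658.
  From (x_3, y_3) = (27379, 8658): x_4 = 19·27379 + 10·6·8658 = 1039681; y_4 = 19·8658 + 6·27379 = 328776.
Step 3: Verify x_4² - 10·y_4² = 1080936581761 - 1080936581760 = 1 (should be 1). ✓

(x_1, y_1) = (19, 6); (x_4, y_4) = (1039681, 328776).


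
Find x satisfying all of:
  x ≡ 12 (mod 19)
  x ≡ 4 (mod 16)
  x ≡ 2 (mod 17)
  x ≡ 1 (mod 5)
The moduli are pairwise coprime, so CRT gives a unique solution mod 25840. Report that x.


Product of moduli M = 19 · 16 · 17 · 5 = 25840.
Merge one congruence at a time:
  Start: x ≡ 12 (mod 19).
  Combine with x ≡ 4 (mod 16); new modulus lcm = 304.
    Write x = 12 + 19·t and substitute into x ≡ 4 (mod 16): 19·t ≡ 4 − 12 = -8 (mod 16).
    Reduce coefficients mod 16: 3·t ≡ 8 (mod 16).
    The inverse of 3 mod 16 is 11 (since 3·11 = 33 = 2·16 + 1), so t ≡ 11·8 = 88 ≡ 8 (mod 16).
    Then x = 12 + 19·8 = 164, valid modulo lcm(19, 16) = 304: x ≡ 164 (mod 304).
  Combine with x ≡ 2 (mod 17); new modulus lcm = 5168.
    Write x = 164 + 304·t and substitute into x ≡ 2 (mod 17): 304·t ≡ 2 − 164 = -162 (mod 17).
    Reduce coefficients mod 17: 15·t ≡ 8 (mod 17).
    The inverse of 15 mod 17 is 8 (since 15·8 = 120 = 7·17 + 1), so t ≡ 8·8 = 64 ≡ 13 (mod 17).
    Then x = 164 + 304·13 = 4116, valid modulo lcm(304, 17) = 5168: x ≡ 4116 (mod 5168).
  Combine with x ≡ 1 (mod 5); new modulus lcm = 25840.
    Write x = 4116 + 5168·t and substitute into x ≡ 1 (mod 5): 5168·t ≡ 1 − 4116 = -4115 (mod 5).
    Reduce coefficients mod 5: 3·t ≡ 0 (mod 5).
    The inverse of 3 mod 5 is 2 (since 3·2 = 6 = 1·5 + 1), so t ≡ 2·0 = 0 ≡ 0 (mod 5).
    Then x = 4116 + 5168·0 = 4116, valid modulo lcm(5168, 5) = 25840: x ≡ 4116 (mod 25840).
Verify against each original: 4116 mod 19 = 12, 4116 mod 16 = 4, 4116 mod 17 = 2, 4116 mod 5 = 1.

x ≡ 4116 (mod 25840).


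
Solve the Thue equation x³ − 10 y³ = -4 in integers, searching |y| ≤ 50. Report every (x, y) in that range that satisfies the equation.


The equation is x³ - 10y³ = -4. For fixed y, x³ = 10·y³ − 4, so a solution requires the RHS to be a perfect cube.
Strategy: iterate y from -50 to 50, compute RHS = 10·y³ − 4, and check whether it is a (positive or negative) perfect cube.
Check small values of y:
  y = 0: RHS = -4 is not a perfect cube.
  y = 1: RHS = 6 is not a perfect cube.
  y = -1: RHS = -14 is not a perfect cube.
  y = 2: RHS = 76 is not a perfect cube.
  y = -2: RHS = -84 is not a perfect cube.
  y = 3: RHS = 266 is not a perfect cube.
  y = -3: RHS = -274 is not a perfect cube.
Continuing the search up to |y| = 50 finds no solutions either.
No (x, y) in the scanned range satisfies the equation.

No integer solutions with |y| ≤ 50.


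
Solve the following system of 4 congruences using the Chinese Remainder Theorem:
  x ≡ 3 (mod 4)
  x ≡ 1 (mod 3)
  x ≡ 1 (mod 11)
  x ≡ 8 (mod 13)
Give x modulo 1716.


Product of moduli M = 4 · 3 · 11 · 13 = 1716.
Merge one congruence at a time:
  Start: x ≡ 3 (mod 4).
  Combine with x ≡ 1 (mod 3); new modulus lcm = 12.
    Write x = 3 + 4·t and substitute into x ≡ 1 (mod 3): 4·t ≡ 1 − 3 = -2 (mod 3).
    Reduce coefficients mod 3: 1·t ≡ 1 (mod 3).
    So t ≡ 1 (mod 3).
    Then x = 3 + 4·1 = 7, valid modulo lcm(4, 3) = 12: x ≡ 7 (mod 12).
  Combine with x ≡ 1 (mod 11); new modulus lcm = 132.
    Write x = 7 + 12·t and substitute into x ≡ 1 (mod 11): 12·t ≡ 1 − 7 = -6 (mod 11).
    Reduce coefficients mod 11: 1·t ≡ 5 (mod 11).
    So t ≡ 5 (mod 11).
    Then x = 7 + 12·5 = 67, valid modulo lcm(12, 11) = 132: x ≡ 67 (mod 132).
  Combine with x ≡ 8 (mod 13); new modulus lcm = 1716.
    Write x = 67 + 132·t and substitute into x ≡ 8 (mod 13): 132·t ≡ 8 − 67 = -59 (mod 13).
    Reduce coefficients mod 13: 2·t ≡ 6 (mod 13).
    The inverse of 2 mod 13 is 7 (since 2·7 = 14 = 1·13 + 1), so t ≡ 7·6 = 42 ≡ 3 (mod 13).
    Then x = 67 + 132·3 = 463, valid modulo lcm(132, 13) = 1716: x ≡ 463 (mod 1716).
Verify against each original: 463 mod 4 = 3, 463 mod 3 = 1, 463 mod 11 = 1, 463 mod 13 = 8.

x ≡ 463 (mod 1716).


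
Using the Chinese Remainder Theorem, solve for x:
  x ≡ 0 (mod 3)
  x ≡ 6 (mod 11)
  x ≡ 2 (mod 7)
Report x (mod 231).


Moduli 3, 11, 7 are pairwise coprime; by CRT there is a unique solution modulo M = 3 · 11 · 7 = 231.
Solve pairwise, accumulating the modulus:
  Start with x ≡ 0 (mod 3).
  Combine with x ≡ 6 (mod 11): since gcd(3, 11) = 1, we get a unique residue mod 33.
    Write x = 0 + 3·t and substitute into x ≡ 6 (mod 11): 3·t ≡ 6 − 0 = 6 (mod 11).
    The inverse of 3 mod 11 is 4 (since 3·4 = 12 = 1·11 + 1), so t ≡ 4·6 = 24 ≡ 2 (mod 11).
    Then x = 0 + 3·2 = 6, valid modulo lcm(3, 11) = 33: x ≡ 6 (mod 33).
  Combine with x ≡ 2 (mod 7): since gcd(33, 7) = 1, we get a unique residue mod 231.
    Write x = 6 + 33·t and substitute into x ≡ 2 (mod 7): 33·t ≡ 2 − 6 = -4 (mod 7).
    Reduce coefficients mod 7: 5·t ≡ 3 (mod 7).
    The inverse of 5 mod 7 is 3 (since 5·3 = 15 = 2·7 + 1), so t ≡ 3·3 = 9 ≡ 2 (mod 7).
    Then x = 6 + 33·2 = 72, valid modulo lcm(33, 7) = 231: x ≡ 72 (mod 231).
Verify: 72 mod 3 = 0 ✓, 72 mod 11 = 6 ✓, 72 mod 7 = 2 ✓.

x ≡ 72 (mod 231).


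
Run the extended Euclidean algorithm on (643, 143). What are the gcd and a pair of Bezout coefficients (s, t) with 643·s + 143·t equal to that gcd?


Euclidean algorithm on (643, 143) — divide until remainder is 0:
  643 = 4 · 143 + 71
  143 = 2 · 71 + 1
  71 = 71 · 1 + 0
gcd(643, 143) = 1.
Track Bezout coefficients alongside the remainders: start with r₀ = 643 = a·1 + b·0 (s = 1, t = 0) and r₁ = 143 = a·0 + b·1 (s = 0, t = 1); each new remainder r_{k+1} = r_{k-1} − q_k·r_k inherits s_{k+1} = s_{k-1} − q_k·s_k, t_{k+1} = t_{k-1} − q_k·t_k, so r_k = a·s_k + b·t_k at every step:
  q = 4: r = 71, s = 1 − 4·0 = 1, t = 0 − 4·1 = -4  (check: 643·1 + 143·(-4) = 71)
  q = 2: r = 1, s = 0 − 2·1 = -2, t = 1 − 2·(-4) = 9  (check: 643·(-2) + 143·9 = 1)
The row with r = 1 (the gcd) gives the Bezout coefficients s = -2, t = 9.
Result: 643 · (-2) + 143 · (9) = 1.

gcd(643, 143) = 1; s = -2, t = 9 (check: 643·(-2) + 143·9 = 1).


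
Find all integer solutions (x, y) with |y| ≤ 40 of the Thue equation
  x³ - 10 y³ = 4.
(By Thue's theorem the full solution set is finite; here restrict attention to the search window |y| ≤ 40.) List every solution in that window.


The equation is x³ - 10y³ = 4. For fixed y, x³ = 10·y³ + 4, so a solution requires the RHS to be a perfect cube.
Strategy: iterate y from -40 to 40, compute RHS = 10·y³ + 4, and check whether it is a (positive or negative) perfect cube.
Check small values of y:
  y = 0: RHS = 4 is not a perfect cube.
  y = 1: RHS = 14 is not a perfect cube.
  y = -1: RHS = -6 is not a perfect cube.
  y = 2: RHS = 84 is not a perfect cube.
  y = -2: RHS = -76 is not a perfect cube.
  y = 3: RHS = 274 is not a perfect cube.
  y = -3: RHS = -266 is not a perfect cube.
Continuing the search up to |y| = 40 finds no solutions either.
No (x, y) in the scanned range satisfies the equation.

No integer solutions with |y| ≤ 40.


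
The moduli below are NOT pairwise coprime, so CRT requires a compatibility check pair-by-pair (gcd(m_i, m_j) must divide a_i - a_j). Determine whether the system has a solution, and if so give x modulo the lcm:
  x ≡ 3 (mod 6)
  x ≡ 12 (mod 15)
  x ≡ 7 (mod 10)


Moduli 6, 15, 10 are not pairwise coprime, so CRT works modulo lcm(m_i) when all pairwise compatibility conditions hold.
Pairwise compatibility: gcd(m_i, m_j) must divide a_i - a_j for every pair.
Merge one congruence at a time:
  Start: x ≡ 3 (mod 6).
  Combine with x ≡ 12 (mod 15): gcd(6, 15) = 3; 12 - 3 = 9, which IS divisible by 3, so compatible.
    Write x = 3 + 6·t and substitute into x ≡ 12 (mod 15): 6·t ≡ 12 − 3 = 9 (mod 15).
    Divide the congruence (and modulus) by g = 3: 2·t ≡ 3 (mod 5).
    The inverse of 2 mod 5 is 3 (since 2·3 = 6 = 1·5 + 1), so t ≡ 3·3 = 9 ≡ 4 (mod 5).
    Then x = 3 + 6·4 = 27, valid modulo lcm(6, 15) = 30: x ≡ 27 (mod 30).
  Combine with x ≡ 7 (mod 10): gcd(30, 10) = 10; 7 - 27 = -20, which IS divisible by 10, so compatible.
    Write x = 27 + 30·t and substitute into x ≡ 7 (mod 10): 30·t ≡ 7 − 27 = -20 (mod 10).
    Divide the congruence (and modulus) by g = 10: 3·t ≡ -2 (mod 1).
    Modulo 1 every t works; take t = 0.
    Then x = 27 + 30·0 = 27, valid modulo lcm(30, 10) = 30: x ≡ 27 (mod 30).
Verify: 27 mod 6 = 3, 27 mod 15 = 12, 27 mod 10 = 7.

x ≡ 27 (mod 30).


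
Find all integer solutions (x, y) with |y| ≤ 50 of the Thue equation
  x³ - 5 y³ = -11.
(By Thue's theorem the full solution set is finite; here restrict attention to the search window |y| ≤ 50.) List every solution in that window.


The equation is x³ - 5y³ = -11. For fixed y, x³ = 5·y³ − 11, so a solution requires the RHS to be a perfect cube.
Strategy: iterate y from -50 to 50, compute RHS = 5·y³ − 11, and check whether it is a (positive or negative) perfect cube.
Check small values of y:
  y = 0: RHS = -11 is not a perfect cube.
  y = 1: RHS = -6 is not a perfect cube.
  y = -1: RHS = -16 is not a perfect cube.
  y = 2: RHS = 29 is not a perfect cube.
  y = -2: RHS = -51 is not a perfect cube.
  y = 3: RHS = 124 is not a perfect cube.
  y = -3: RHS = -146 is not a perfect cube.
Continuing the search up to |y| = 50 finds no solutions either.
No (x, y) in the scanned range satisfies the equation.

No integer solutions with |y| ≤ 50.


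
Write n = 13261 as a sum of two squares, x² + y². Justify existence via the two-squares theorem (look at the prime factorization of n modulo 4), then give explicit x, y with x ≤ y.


Step 1: Factor n = 13261 = 89 · 149.
Step 2: Check the mod-4 condition on each prime factor: 89 ≡ 1 (mod 4), exponent 1; 149 ≡ 1 (mod 4), exponent 1.
All primes ≡ 3 (mod 4) appear to even exponent (or don't appear), so by the two-squares theorem n IS expressible as a sum of two squares.
Step 3: Build a representation. Here n = 89 · 149 is a product of primes ≡ 1 (mod 4). Each prime p ≡ 1 (mod 4) is itself a sum of two squares; find a² by testing p − a² for a perfect square:
  89: 89 − 1² = 88, 89 − 2² = 85, 89 − 3² = 80, 89 − 4² = 73, 89 − 5² = 64 = 8² ⇒ 89 = 5² + 8².
  149: 149 − 1² = 148, 149 − 2² = 145, 149 − 3² = 140, 149 − 4² = 133, 149 − 5² = 124, 149 − 6² = 113, 149 − 7² = 100 = 10² ⇒ 149 = 7² + 10².
  Combine using the Brahmagupta–Fibonacci identity (a² + b²)(c² + d²) = (ac − bd)² + (ad + bc)² = (ac + bd)² + (ad − bc)²:
  89 · 149 = 13261: from (5² + 8²)(7² + 10²), take (5·7 − 8·10, 5·10 + 8·7) = (35 − 80, 50 + 56) = (-45, 106); dropping signs (only squares matter) gives (45, 106); check 45² + 106² = 2025 + 11236 = 13261 ✓.
Step 4: Order so x ≤ y and verify: 45² + 106² = 2025 + 11236 = 13261 = n. ✓

n = 13261 = 45² + 106² (one valid representation with x ≤ y).


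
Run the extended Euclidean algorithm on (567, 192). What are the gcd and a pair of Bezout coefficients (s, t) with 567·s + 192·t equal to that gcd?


Euclidean algorithm on (567, 192) — divide until remainder is 0:
  567 = 2 · 192 + 183
  192 = 1 · 183 + 9
  183 = 20 · 9 + 3
  9 = 3 · 3 + 0
gcd(567, 192) = 3.
Track Bezout coefficients alongside the remainders: start with r₀ = 567 = a·1 + b·0 (s = 1, t = 0) and r₁ = 192 = a·0 + b·1 (s = 0, t = 1); each new remainder r_{k+1} = r_{k-1} − q_k·r_k inherits s_{k+1} = s_{k-1} − q_k·s_k, t_{k+1} = t_{k-1} − q_k·t_k, so r_k = a·s_k + b·t_k at every step:
  q = 2: r = 183, s = 1 − 2·0 = 1, t = 0 − 2·1 = -2  (check: 567·1 + 192·(-2) = 183)
  q = 1: r = 9, s = 0 − 1·1 = -1, t = 1 − 1·(-2) = 3  (check: 567·(-1) + 192·3 = 9)
  q = 20: r = 3, s = 1 − 20·(-1) = 21, t = -2 − 20·3 = -62  (check: 567·21 + 192·(-62) = 3)
The row with r = 3 (the gcd) gives the Bezout coefficients s = 21, t = -62.
Result: 567 · (21) + 192 · (-62) = 3.

gcd(567, 192) = 3; s = 21, t = -62 (check: 567·21 + 192·(-62) = 3).


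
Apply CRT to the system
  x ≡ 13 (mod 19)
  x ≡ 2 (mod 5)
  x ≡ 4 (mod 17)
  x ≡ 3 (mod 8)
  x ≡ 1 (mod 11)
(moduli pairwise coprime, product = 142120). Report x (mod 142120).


Product of moduli M = 19 · 5 · 17 · 8 · 11 = 142120.
Merge one congruence at a time:
  Start: x ≡ 13 (mod 19).
  Combine with x ≡ 2 (mod 5); new modulus lcm = 95.
    Write x = 13 + 19·t and substitute into x ≡ 2 (mod 5): 19·t ≡ 2 − 13 = -11 (mod 5).
    Reduce coefficients mod 5: 4·t ≡ 4 (mod 5).
    The inverse of 4 mod 5 is 4 (since 4·4 = 16 = 3·5 + 1), so t ≡ 4·4 = 16 ≡ 1 (mod 5).
    Then x = 13 + 19·1 = 32, valid modulo lcm(19, 5) = 95: x ≡ 32 (mod 95).
  Combine with x ≡ 4 (mod 17); new modulus lcm = 1615.
    Write x = 32 + 95·t and substitute into x ≡ 4 (mod 17): 95·t ≡ 4 − 32 = -28 (mod 17).
    Reduce coefficients mod 17: 10·t ≡ 6 (mod 17).
    The inverse of 10 mod 17 is 12 (since 10·12 = 120 = 7·17 + 1), so t ≡ 12·6 = 72 ≡ 4 (mod 17).
    Then x = 32 + 95·4 = 412, valid modulo lcm(95, 17) = 1615: x ≡ 412 (mod 1615).
  Combine with x ≡ 3 (mod 8); new modulus lcm = 12920.
    Write x = 412 + 1615·t and substitute into x ≡ 3 (mod 8): 1615·t ≡ 3 − 412 = -409 (mod 8).
    Reduce coefficients mod 8: 7·t ≡ 7 (mod 8).
    The inverse of 7 mod 8 is 7 (since 7·7 = 49 = 6·8 + 1), so t ≡ 7·7 = 49 ≡ 1 (mod 8).
    Then x = 412 + 1615·1 = 2027, valid modulo lcm(1615, 8) = 12920: x ≡ 2027 (mod 12920).
  Combine with x ≡ 1 (mod 11); new modulus lcm = 142120.
    Write x = 2027 + 12920·t and substitute into x ≡ 1 (mod 11): 12920·t ≡ 1 − 2027 = -2026 (mod 11).
    Reduce coefficients mod 11: 6·t ≡ 9 (mod 11).
    The inverse of 6 mod 11 is 2 (since 6·2 = 12 = 1·11 + 1), so t ≡ 2·9 = 18 ≡ 7 (mod 11).
    Then x = 2027 + 12920·7 = 92467, valid modulo lcm(12920, 11) = 142120: x ≡ 92467 (mod 142120).
Verify against each original: 92467 mod 19 = 13, 92467 mod 5 = 2, 92467 mod 17 = 4, 92467 mod 8 = 3, 92467 mod 11 = 1.

x ≡ 92467 (mod 142120).


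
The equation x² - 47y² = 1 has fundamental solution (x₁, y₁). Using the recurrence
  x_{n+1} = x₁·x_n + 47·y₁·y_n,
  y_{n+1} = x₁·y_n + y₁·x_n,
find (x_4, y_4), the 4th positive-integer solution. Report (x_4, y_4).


Step 1: Find the fundamental solution (x₁, y₁) of x² - 47y² = 1.
  Expand √47 as a continued fraction. a₀ = ⌊√47⌋ = 6; iterate m_{k+1} = d_k·a_k − m_k, d_{k+1} = (47 − m_{k+1}²)/d_k, a_{k+1} = ⌊(a₀ + m_{k+1})/d_{k+1}⌋ (starting m₀ = 0, d₀ = 1), with convergents p_k = a_k·p_{k-1} + p_{k-2}, q_k = a_k·q_{k-1} + q_{k-2} (p₋₁ = 1, q₋₁ = 0):
  k = 0: a₀ = 6; p₀/q₀ = 6/1; p₀² − 47·q₀² = 36 − 47 = -11.
  k = 1: m = 6, d = 11, a = ⌊(6 + 6)/11⌋ = 1; p/q = (1·6 + 1)/(1·1 + 0) = 7/1; p² − 47·q² = 49 − 47 = 2.
  k = 2: m = 5, d = 2, a = ⌊(6 + 5)/2⌋ = 5; p/q = (5·7 + 6)/(5·1 + 1) = 41/6; p² − 47·q² = 1681 − 1692 = -11.
  k = 3: m = 5, d = 11, a = ⌊(6 + 5)/11⌋ = 1; p/q = (1·41 + 7)/(1·6 + 1) = 48/7; p² − 47·q² = 2304 − 2303 = 1.
  The first convergent with p² − 47·q² = 1 gives the fundamental solution (x₁, y₁) = (48, 7).
Step 2: Apply the recurrence (x_{n+1}, y_{n+1}) = (x₁x_n + 47y₁y_n, x₁y_n + y₁x_n) repeatedly.
  From (x_1, y_1) = (48, 7): x_2 = 48·48 + 47·7·7 = 4607; y_2 = 48·7 + 7·48 = 672.
  From (x_2, y_2) = (4607, 672): x_3 = 48·4607 + 47·7·672 = 442224; y_3 = 48·672 + 7·4607 = 64505.
  From (x_3, y_3) = (442224, 64505): x_4 = 48·442224 + 47·7·64505 = 42448897; y_4 = 48·64505 + 7·442224 = 6191808.
Step 3: Verify x_4² - 47·y_4² = 1801908856516609 - 1801908856516608 = 1 (should be 1). ✓

(x_1, y_1) = (48, 7); (x_4, y_4) = (42448897, 6191808).


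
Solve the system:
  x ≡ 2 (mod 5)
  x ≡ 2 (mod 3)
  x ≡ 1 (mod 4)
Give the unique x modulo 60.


Moduli 5, 3, 4 are pairwise coprime; by CRT there is a unique solution modulo M = 5 · 3 · 4 = 60.
Solve pairwise, accumulating the modulus:
  Start with x ≡ 2 (mod 5).
  Combine with x ≡ 2 (mod 3): since gcd(5, 3) = 1, we get a unique residue mod 15.
    Write x = 2 + 5·t and substitute into x ≡ 2 (mod 3): 5·t ≡ 2 − 2 = 0 (mod 3).
    Reduce coefficients mod 3: 2·t ≡ 0 (mod 3).
    The inverse of 2 mod 3 is 2 (since 2·2 = 4 = 1·3 + 1), so t ≡ 2·0 = 0 ≡ 0 (mod 3).
    Then x = 2 + 5·0 = 2, valid modulo lcm(5, 3) = 15: x ≡ 2 (mod 15).
  Combine with x ≡ 1 (mod 4): since gcd(15, 4) = 1, we get a unique residue mod 60.
    Write x = 2 + 15·t and substitute into x ≡ 1 (mod 4): 15·t ≡ 1 − 2 = -1 (mod 4).
    Reduce coefficients mod 4: 3·t ≡ 3 (mod 4).
    The inverse of 3 mod 4 is 3 (since 3·3 = 9 = 2·4 + 1), so t ≡ 3·3 = 9 ≡ 1 (mod 4).
    Then x = 2 + 15·1 = 17, valid modulo lcm(15, 4) = 60: x ≡ 17 (mod 60).
Verify: 17 mod 5 = 2 ✓, 17 mod 3 = 2 ✓, 17 mod 4 = 1 ✓.

x ≡ 17 (mod 60).


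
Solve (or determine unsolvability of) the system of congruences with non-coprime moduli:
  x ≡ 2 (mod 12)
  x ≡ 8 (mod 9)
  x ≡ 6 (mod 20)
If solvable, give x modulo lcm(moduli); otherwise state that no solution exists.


Moduli 12, 9, 20 are not pairwise coprime, so CRT works modulo lcm(m_i) when all pairwise compatibility conditions hold.
Pairwise compatibility: gcd(m_i, m_j) must divide a_i - a_j for every pair.
Merge one congruence at a time:
  Start: x ≡ 2 (mod 12).
  Combine with x ≡ 8 (mod 9): gcd(12, 9) = 3; 8 - 2 = 6, which IS divisible by 3, so compatible.
    Write x = 2 + 12·t and substitute into x ≡ 8 (mod 9): 12·t ≡ 8 − 2 = 6 (mod 9).
    Divide the congruence (and modulus) by g = 3: 4·t ≡ 2 (mod 3).
    Reduce coefficients mod 3: 1·t ≡ 2 (mod 3).
    So t ≡ 2 (mod 3).
    Then x = 2 + 12·2 = 26, valid modulo lcm(12, 9) = 36: x ≡ 26 (mod 36).
  Combine with x ≡ 6 (mod 20): gcd(36, 20) = 4; 6 - 26 = -20, which IS divisible by 4, so compatible.
    Write x = 26 + 36·t and substitute into x ≡ 6 (mod 20): 36·t ≡ 6 − 26 = -20 (mod 20).
    Divide the congruence (and modulus) by g = 4: 9·t ≡ -5 (mod 5).
    Reduce coefficients mod 5: 4·t ≡ 0 (mod 5).
    The inverse of 4 mod 5 is 4 (since 4·4 = 16 = 3·5 + 1), so t ≡ 4·0 = 0 ≡ 0 (mod 5).
    Then x = 26 + 36·0 = 26, valid modulo lcm(36, 20) = 180: x ≡ 26 (mod 180).
Verify: 26 mod 12 = 2, 26 mod 9 = 8, 26 mod 20 = 6.

x ≡ 26 (mod 180).


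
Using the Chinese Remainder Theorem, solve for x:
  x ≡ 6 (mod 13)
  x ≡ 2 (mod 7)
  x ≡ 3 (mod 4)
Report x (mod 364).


Moduli 13, 7, 4 are pairwise coprime; by CRT there is a unique solution modulo M = 13 · 7 · 4 = 364.
Solve pairwise, accumulating the modulus:
  Start with x ≡ 6 (mod 13).
  Combine with x ≡ 2 (mod 7): since gcd(13, 7) = 1, we get a unique residue mod 91.
    Write x = 6 + 13·t and substitute into x ≡ 2 (mod 7): 13·t ≡ 2 − 6 = -4 (mod 7).
    Reduce coefficients mod 7: 6·t ≡ 3 (mod 7).
    The inverse of 6 mod 7 is 6 (since 6·6 = 36 = 5·7 + 1), so t ≡ 6·3 = 18 ≡ 4 (mod 7).
    Then x = 6 + 13·4 = 58, valid modulo lcm(13, 7) = 91: x ≡ 58 (mod 91).
  Combine with x ≡ 3 (mod 4): since gcd(91, 4) = 1, we get a unique residue mod 364.
    Write x = 58 + 91·t and substitute into x ≡ 3 (mod 4): 91·t ≡ 3 − 58 = -55 (mod 4).
    Reduce coefficients mod 4: 3·t ≡ 1 (mod 4).
    The inverse of 3 mod 4 is 3 (since 3·3 = 9 = 2·4 + 1), so t ≡ 3·1 = 3 ≡ 3 (mod 4).
    Then x = 58 + 91·3 = 331, valid modulo lcm(91, 4) = 364: x ≡ 331 (mod 364).
Verify: 331 mod 13 = 6 ✓, 331 mod 7 = 2 ✓, 331 mod 4 = 3 ✓.

x ≡ 331 (mod 364).


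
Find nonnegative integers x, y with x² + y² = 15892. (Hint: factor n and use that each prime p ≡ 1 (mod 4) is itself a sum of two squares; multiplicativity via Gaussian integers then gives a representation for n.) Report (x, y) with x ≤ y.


Step 1: Factor n = 15892 = 2^2 · 29 · 137.
Step 2: Check the mod-4 condition on each prime factor: 2 = 2 (special); 29 ≡ 1 (mod 4), exponent 1; 137 ≡ 1 (mod 4), exponent 1.
All primes ≡ 3 (mod 4) appear to even exponent (or don't appear), so by the two-squares theorem n IS expressible as a sum of two squares.
Step 3: Build a representation. Group n = k² · m with k = 2 and m = 29 · 137 = 3973 (a product of primes ≡ 1 (mod 4)); a representation of m scales to one of n via (k·x)² + (k·y)² = k²(x² + y²). Each prime p ≡ 1 (mod 4) is itself a sum of two squares; find a² by testing p − a² for a perfect square:
  29: 29 − 1² = 28, 29 − 2² = 25 = 5² ⇒ 29 = 2² + 5².
  137: 137 − 1² = 136, 137 − 2² = 133, 137 − 3² = 128, 137 − 4² = 121 = 11² ⇒ 137 = 4² + 11².
  Combine using the Brahmagupta–Fibonacci identity (a² + b²)(c² + d²) = (ac − bd)² + (ad + bc)² = (ac + bd)² + (ad − bc)²:
  29 · 137 = 3973: from (2² + 5²)(4² + 11²), take (2·4 − 5·11, 2·11 + 5·4) = (8 − 55, 22 + 20) = (-47, 42); dropping signs (only squares matter) gives (47, 42); check 47² + 42² = 2209 + 1764 = 3973 ✓.
  Scale by k = 2: (2·47, 2·42) = (94, 84).
Step 4: Order so x ≤ y and verify: 84² + 94² = 7056 + 8836 = 15892 = n. ✓

n = 15892 = 84² + 94² (one valid representation with x ≤ y).


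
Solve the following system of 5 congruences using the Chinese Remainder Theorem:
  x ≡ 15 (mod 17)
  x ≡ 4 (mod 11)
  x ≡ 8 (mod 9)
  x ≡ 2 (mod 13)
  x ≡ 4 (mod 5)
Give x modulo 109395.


Product of moduli M = 17 · 11 · 9 · 13 · 5 = 109395.
Merge one congruence at a time:
  Start: x ≡ 15 (mod 17).
  Combine with x ≡ 4 (mod 11); new modulus lcm = 187.
    Write x = 15 + 17·t and substitute into x ≡ 4 (mod 11): 17·t ≡ 4 − 15 = -11 (mod 11).
    Reduce coefficients mod 11: 6·t ≡ 0 (mod 11).
    The inverse of 6 mod 11 is 2 (since 6·2 = 12 = 1·11 + 1), so t ≡ 2·0 = 0 ≡ 0 (mod 11).
    Then x = 15 + 17·0 = 15, valid modulo lcm(17, 11) = 187: x ≡ 15 (mod 187).
  Combine with x ≡ 8 (mod 9); new modulus lcm = 1683.
    Write x = 15 + 187·t and substitute into x ≡ 8 (mod 9): 187·t ≡ 8 − 15 = -7 (mod 9).
    Reduce coefficients mod 9: 7·t ≡ 2 (mod 9).
    The inverse of 7 mod 9 is 4 (since 7·4 = 28 = 3·9 + 1), so t ≡ 4·2 = 8 ≡ 8 (mod 9).
    Then x = 15 + 187·8 = 1511, valid modulo lcm(187, 9) = 1683: x ≡ 1511 (mod 1683).
  Combine with x ≡ 2 (mod 13); new modulus lcm = 21879.
    Write x = 1511 + 1683·t and substitute into x ≡ 2 (mod 13): 1683·t ≡ 2 − 1511 = -1509 (mod 13).
    Reduce coefficients mod 13: 6·t ≡ 12 (mod 13).
    The inverse of 6 mod 13 is 11 (since 6·11 = 66 = 5·13 + 1), so t ≡ 11·12 = 132 ≡ 2 (mod 13).
    Then x = 1511 + 1683·2 = 4877, valid modulo lcm(1683, 13) = 21879: x ≡ 4877 (mod 21879).
  Combine with x ≡ 4 (mod 5); new modulus lcm = 109395.
    Write x = 4877 + 21879·t and substitute into x ≡ 4 (mod 5): 21879·t ≡ 4 − 4877 = -4873 (mod 5).
    Reduce coefficients mod 5: 4·t ≡ 2 (mod 5).
    The inverse of 4 mod 5 is 4 (since 4·4 = 16 = 3·5 + 1), so t ≡ 4·2 = 8 ≡ 3 (mod 5).
    Then x = 4877 + 21879·3 = 70514, valid modulo lcm(21879, 5) = 109395: x ≡ 70514 (mod 109395).
Verify against each original: 70514 mod 17 = 15, 70514 mod 11 = 4, 70514 mod 9 = 8, 70514 mod 13 = 2, 70514 mod 5 = 4.

x ≡ 70514 (mod 109395).


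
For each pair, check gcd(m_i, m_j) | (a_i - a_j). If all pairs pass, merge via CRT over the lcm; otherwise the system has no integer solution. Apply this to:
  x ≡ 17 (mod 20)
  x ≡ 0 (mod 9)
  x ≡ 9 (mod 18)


Moduli 20, 9, 18 are not pairwise coprime, so CRT works modulo lcm(m_i) when all pairwise compatibility conditions hold.
Pairwise compatibility: gcd(m_i, m_j) must divide a_i - a_j for every pair.
Merge one congruence at a time:
  Start: x ≡ 17 (mod 20).
  Combine with x ≡ 0 (mod 9): gcd(20, 9) = 1; 0 - 17 = -17, which IS divisible by 1, so compatible.
    Write x = 17 + 20·t and substitute into x ≡ 0 (mod 9): 20·t ≡ 0 − 17 = -17 (mod 9).
    Reduce coefficients mod 9: 2·t ≡ 1 (mod 9).
    The inverse of 2 mod 9 is 5 (since 2·5 = 10 = 1·9 + 1), so t ≡ 5·1 = 5 ≡ 5 (mod 9).
    Then x = 17 + 20·5 = 117, valid modulo lcm(20, 9) = 180: x ≡ 117 (mod 180).
  Combine with x ≡ 9 (mod 18): gcd(180, 18) = 18; 9 - 117 = -108, which IS divisible by 18, so compatible.
    Write x = 117 + 180·t and substitute into x ≡ 9 (mod 18): 180·t ≡ 9 − 117 = -108 (mod 18).
    Divide the congruence (and modulus) by g = 18: 10·t ≡ -6 (mod 1).
    Modulo 1 every t works; take t = 0.
    Then x = 117 + 180·0 = 117, valid modulo lcm(180, 18) = 180: x ≡ 117 (mod 180).
Verify: 117 mod 20 = 17, 117 mod 9 = 0, 117 mod 18 = 9.

x ≡ 117 (mod 180).


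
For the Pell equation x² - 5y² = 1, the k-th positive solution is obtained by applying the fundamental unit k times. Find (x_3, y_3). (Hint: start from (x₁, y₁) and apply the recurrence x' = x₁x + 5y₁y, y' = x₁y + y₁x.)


Step 1: Find the fundamental solution (x₁, y₁) of x² - 5y² = 1.
  Expand √5 as a continued fraction. a₀ = ⌊√5⌋ = 2; iterate m_{k+1} = d_k·a_k − m_k, d_{k+1} = (5 − m_{k+1}²)/d_k, a_{k+1} = ⌊(a₀ + m_{k+1})/d_{k+1}⌋ (starting m₀ = 0, d₀ = 1), with convergents p_k = a_k·p_{k-1} + p_{k-2}, q_k = a_k·q_{k-1} + q_{k-2} (p₋₁ = 1, q₋₁ = 0):
  k = 0: a₀ = 2; p₀/q₀ = 2/1; p₀² − 5·q₀² = 4 − 5 = -1.
  k = 1: m = 2, d = 1, a = ⌊(2 + 2)/1⌋ = 4; p/q = (4·2 + 1)/(4·1 + 0) = 9/4; p² − 5·q² = 81 − 80 = 1.
  The first convergent with p² − 5·q² = 1 gives the fundamental solution (x₁, y₁) = (9, 4).
Step 2: Apply the recurrence (x_{n+1}, y_{n+1}) = (x₁x_n + 5y₁y_n, x₁y_n + y₁x_n) repeatedly.
  From (x_1, y_1) = (9, 4): x_2 = 9·9 + 5·4·4 = 161; y_2 = 9·4 + 4·9 = 72.
  From (x_2, y_2) = (161, 72): x_3 = 9·161 + 5·4·72 = 2889; y_3 = 9·72 + 4·161 = 1292.
Step 3: Verify x_3² - 5·y_3² = 8346321 - 8346320 = 1 (should be 1). ✓

(x_1, y_1) = (9, 4); (x_3, y_3) = (2889, 1292).
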